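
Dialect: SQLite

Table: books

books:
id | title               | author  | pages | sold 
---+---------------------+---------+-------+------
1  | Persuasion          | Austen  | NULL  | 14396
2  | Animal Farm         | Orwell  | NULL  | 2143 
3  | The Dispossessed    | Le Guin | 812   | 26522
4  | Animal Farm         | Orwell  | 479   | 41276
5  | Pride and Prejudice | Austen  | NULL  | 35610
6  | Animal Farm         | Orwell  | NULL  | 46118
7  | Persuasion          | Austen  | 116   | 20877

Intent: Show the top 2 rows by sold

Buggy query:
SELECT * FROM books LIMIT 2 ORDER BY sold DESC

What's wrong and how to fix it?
Bug: ORDER BY cannot follow LIMIT; LIMIT is the final clause

Fix: Swap the clauses: ORDER BY first, then LIMIT

Corrected query:
SELECT * FROM books ORDER BY sold DESC LIMIT 2

Result:
id | title       | author | pages | sold 
---+-------------+--------+-------+------
6  | Animal Farm | Orwell | NULL  | 46118
4  | Animal Farm | Orwell | 479   | 41276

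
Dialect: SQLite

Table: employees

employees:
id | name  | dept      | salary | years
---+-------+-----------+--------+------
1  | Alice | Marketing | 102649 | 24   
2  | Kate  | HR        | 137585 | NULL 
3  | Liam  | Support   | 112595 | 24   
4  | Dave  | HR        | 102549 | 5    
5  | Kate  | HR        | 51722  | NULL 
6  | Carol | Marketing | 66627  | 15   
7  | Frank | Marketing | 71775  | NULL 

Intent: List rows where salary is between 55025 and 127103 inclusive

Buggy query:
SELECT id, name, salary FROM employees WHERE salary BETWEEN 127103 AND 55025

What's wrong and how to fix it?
Bug: The bounds are reversed; BETWEEN a AND b requires a <= b to match anything

Fix: Swap the bounds so the smaller value comes first

Corrected query:
SELECT id, name, salary FROM employees WHERE salary BETWEEN 55025 AND 127103

Result:
id | name  | salary
---+-------+-------
1  | Alice | 102649
3  | Liam  | 112595
4  | Dave  | 102549
6  | Carol | 66627 
7  | Frank | 71775 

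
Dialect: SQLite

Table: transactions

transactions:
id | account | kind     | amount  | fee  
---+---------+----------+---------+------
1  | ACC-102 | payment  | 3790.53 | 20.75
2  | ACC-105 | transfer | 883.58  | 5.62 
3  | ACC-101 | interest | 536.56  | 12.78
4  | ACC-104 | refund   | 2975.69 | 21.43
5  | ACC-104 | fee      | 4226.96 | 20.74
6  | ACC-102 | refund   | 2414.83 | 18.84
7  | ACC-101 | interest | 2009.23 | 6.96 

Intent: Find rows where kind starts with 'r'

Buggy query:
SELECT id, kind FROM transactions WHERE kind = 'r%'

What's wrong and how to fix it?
Bug: Wildcards only work with LIKE; '=' treats '%' as a literal character

Fix: Replace '=' with LIKE so 'r%' is treated as a pattern

Corrected query:
SELECT id, kind FROM transactions WHERE kind LIKE 'r%'

Result:
id | kind  
---+-------
4  | refund
6  | refund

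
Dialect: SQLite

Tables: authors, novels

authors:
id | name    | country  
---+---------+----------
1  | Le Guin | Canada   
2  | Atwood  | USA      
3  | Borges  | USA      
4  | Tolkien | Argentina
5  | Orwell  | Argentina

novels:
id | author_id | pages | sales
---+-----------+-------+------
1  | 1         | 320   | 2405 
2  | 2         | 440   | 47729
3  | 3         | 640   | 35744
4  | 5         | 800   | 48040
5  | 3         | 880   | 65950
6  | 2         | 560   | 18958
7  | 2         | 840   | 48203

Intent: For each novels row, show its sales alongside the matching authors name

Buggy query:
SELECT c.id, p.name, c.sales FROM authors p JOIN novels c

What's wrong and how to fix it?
Bug: JOIN with no ON clause produces a cartesian product; every novels row pairs with every authors row

Fix: Specify the join condition linking the foreign key to the parent id

Corrected query:
SELECT c.id, p.name, c.sales FROM authors p JOIN novels c ON c.author_id = p.id

Result:
id | name    | sales
---+---------+------
1  | Le Guin | 2405 
2  | Atwood  | 47729
3  | Borges  | 35744
4  | Orwell  | 48040
5  | Borges  | 65950
6  | Atwood  | 18958
7  | Atwood  | 48203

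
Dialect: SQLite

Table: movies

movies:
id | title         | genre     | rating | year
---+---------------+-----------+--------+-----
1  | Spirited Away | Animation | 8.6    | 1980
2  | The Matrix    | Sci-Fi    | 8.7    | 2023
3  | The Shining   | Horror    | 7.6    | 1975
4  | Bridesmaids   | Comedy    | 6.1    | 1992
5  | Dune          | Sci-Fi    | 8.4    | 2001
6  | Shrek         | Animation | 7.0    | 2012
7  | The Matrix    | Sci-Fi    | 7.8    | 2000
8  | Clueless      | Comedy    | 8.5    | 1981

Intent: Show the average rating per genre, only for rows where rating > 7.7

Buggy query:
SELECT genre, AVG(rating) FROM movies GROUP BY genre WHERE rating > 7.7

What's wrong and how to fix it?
Bug: Row-level WHERE must come before GROUP BY in the clause order

Fix: Move the WHERE clause before GROUP BY

Corrected query:
SELECT genre, AVG(rating) FROM movies WHERE rating > 7.7 GROUP BY genre

Result:
genre     | AVG(rating)
----------+------------
Animation | 8.6        
Comedy    | 8.5        
Sci-Fi    | 8.3        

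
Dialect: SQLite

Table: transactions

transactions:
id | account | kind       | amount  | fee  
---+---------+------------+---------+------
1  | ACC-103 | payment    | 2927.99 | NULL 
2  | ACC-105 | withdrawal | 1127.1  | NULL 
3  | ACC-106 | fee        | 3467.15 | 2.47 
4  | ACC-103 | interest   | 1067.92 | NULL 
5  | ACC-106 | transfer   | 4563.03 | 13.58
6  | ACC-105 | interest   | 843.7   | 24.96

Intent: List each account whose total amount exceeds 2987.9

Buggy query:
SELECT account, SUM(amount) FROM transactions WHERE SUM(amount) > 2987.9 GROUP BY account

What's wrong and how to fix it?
Bug: SUM(amount) is an aggregate, but WHERE filters rows before aggregation

Fix: Move the aggregate condition to a HAVING clause

Corrected query:
SELECT account, SUM(amount) FROM transactions GROUP BY account HAVING SUM(amount) > 2987.9

Result:
account | SUM(amount)
--------+------------
ACC-103 | 3995.91    
ACC-106 | 8030.18    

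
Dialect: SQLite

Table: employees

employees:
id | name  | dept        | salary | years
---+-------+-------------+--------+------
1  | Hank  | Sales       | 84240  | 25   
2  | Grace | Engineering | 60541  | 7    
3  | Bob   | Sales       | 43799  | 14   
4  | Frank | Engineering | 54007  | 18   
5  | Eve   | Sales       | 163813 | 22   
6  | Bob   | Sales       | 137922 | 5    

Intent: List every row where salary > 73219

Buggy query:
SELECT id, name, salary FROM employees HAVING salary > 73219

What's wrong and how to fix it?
Bug: This is a non-aggregate query (no GROUP BY, no aggregates), so in SQLite the HAVING clause is invalid here; a row-level condition belongs in WHERE

Fix: Use WHERE for row-level filtering

Corrected query:
SELECT id, name, salary FROM employees WHERE salary > 73219

Result:
id | name | salary
---+------+-------
1  | Hank | 84240 
5  | Eve  | 163813
6  | Bob  | 137922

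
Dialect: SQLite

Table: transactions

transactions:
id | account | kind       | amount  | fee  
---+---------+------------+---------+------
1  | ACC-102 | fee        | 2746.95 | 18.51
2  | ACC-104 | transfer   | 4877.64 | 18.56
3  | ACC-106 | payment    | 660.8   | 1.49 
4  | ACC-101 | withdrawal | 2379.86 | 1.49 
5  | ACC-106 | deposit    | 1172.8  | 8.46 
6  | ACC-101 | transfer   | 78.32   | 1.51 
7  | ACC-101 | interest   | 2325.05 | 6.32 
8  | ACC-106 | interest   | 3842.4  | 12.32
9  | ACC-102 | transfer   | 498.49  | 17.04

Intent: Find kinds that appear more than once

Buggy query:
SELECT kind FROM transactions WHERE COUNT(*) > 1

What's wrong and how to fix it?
Bug: WHERE can't reference COUNT(*); aggregates are computed after WHERE

Fix: Group first, then use HAVING for the count condition

Corrected query:
SELECT kind FROM transactions GROUP BY kind HAVING COUNT(*) > 1

Result:
kind    
--------
interest
transfer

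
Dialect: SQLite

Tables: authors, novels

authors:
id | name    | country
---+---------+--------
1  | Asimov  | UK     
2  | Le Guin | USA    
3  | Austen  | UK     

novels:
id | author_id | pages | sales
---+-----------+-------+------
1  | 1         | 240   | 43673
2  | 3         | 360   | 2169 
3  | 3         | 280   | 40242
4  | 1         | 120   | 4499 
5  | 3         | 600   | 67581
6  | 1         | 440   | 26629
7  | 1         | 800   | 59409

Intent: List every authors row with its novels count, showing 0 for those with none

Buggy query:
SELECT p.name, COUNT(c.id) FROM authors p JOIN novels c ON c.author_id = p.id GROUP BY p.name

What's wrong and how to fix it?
Bug: An inner join excludes parents with zero children

Fix: Use LEFT JOIN so parents without children still appear (COUNT(c.id) gives 0)

Corrected query:
SELECT p.name, COUNT(c.id) FROM authors p LEFT JOIN novels c ON c.author_id = p.id GROUP BY p.name

Result:
name    | COUNT(c.id)
--------+------------
Asimov  | 4          
Austen  | 3          
Le Guin | 0          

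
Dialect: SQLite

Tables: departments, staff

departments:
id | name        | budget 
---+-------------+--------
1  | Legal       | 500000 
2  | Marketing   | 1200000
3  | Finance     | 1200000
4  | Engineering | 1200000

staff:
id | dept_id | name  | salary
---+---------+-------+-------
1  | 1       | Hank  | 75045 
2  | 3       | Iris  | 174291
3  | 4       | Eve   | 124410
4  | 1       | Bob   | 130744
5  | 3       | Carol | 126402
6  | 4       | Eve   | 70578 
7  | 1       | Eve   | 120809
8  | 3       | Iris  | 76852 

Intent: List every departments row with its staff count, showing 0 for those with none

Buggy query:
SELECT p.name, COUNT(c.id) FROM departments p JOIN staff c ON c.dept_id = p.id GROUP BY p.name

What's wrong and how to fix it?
Bug: An inner join excludes parents with zero children

Fix: Switch to LEFT JOIN to retain unmatched parent rows

Corrected query:
SELECT p.name, COUNT(c.id) FROM departments p LEFT JOIN staff c ON c.dept_id = p.id GROUP BY p.name

Result:
name        | COUNT(c.id)
------------+------------
Engineering | 2          
Finance     | 3          
Legal       | 3          
Marketing   | 0          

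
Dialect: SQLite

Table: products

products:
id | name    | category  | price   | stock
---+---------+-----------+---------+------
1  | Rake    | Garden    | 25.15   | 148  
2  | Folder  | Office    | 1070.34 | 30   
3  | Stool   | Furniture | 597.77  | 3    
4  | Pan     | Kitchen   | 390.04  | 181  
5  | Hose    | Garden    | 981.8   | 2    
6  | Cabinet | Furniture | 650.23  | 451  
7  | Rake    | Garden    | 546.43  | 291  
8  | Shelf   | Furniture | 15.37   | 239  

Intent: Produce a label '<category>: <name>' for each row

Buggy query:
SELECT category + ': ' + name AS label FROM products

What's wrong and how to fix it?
Bug: '+' is numeric addition; on text columns SQLite converts them to 0 instead of concatenating

Fix: Replace + with || to concatenate text

Corrected query:
SELECT category || ': ' || name AS label FROM products

Result:
label             
------------------
Garden: Rake      
Office: Folder    
Furniture: Stool  
Kitchen: Pan      
Garden: Hose      
Furniture: Cabinet
Garden: Rake      
Furniture: Shelf  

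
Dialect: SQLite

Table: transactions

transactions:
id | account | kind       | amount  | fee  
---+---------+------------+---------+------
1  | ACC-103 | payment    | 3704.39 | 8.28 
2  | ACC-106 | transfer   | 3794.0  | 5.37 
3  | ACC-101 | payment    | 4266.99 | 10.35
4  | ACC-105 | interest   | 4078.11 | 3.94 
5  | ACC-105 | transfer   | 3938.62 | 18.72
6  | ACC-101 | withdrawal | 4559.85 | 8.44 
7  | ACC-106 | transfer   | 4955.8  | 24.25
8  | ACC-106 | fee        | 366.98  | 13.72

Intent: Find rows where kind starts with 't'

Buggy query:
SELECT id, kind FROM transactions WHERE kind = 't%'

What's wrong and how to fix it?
Bug: Wildcards only work with LIKE; '=' treats '%' as a literal character

Fix: Replace '=' with LIKE so 't%' is treated as a pattern

Corrected query:
SELECT id, kind FROM transactions WHERE kind LIKE 't%'

Result:
id | kind    
---+---------
2  | transfer
5  | transfer
7  | transfer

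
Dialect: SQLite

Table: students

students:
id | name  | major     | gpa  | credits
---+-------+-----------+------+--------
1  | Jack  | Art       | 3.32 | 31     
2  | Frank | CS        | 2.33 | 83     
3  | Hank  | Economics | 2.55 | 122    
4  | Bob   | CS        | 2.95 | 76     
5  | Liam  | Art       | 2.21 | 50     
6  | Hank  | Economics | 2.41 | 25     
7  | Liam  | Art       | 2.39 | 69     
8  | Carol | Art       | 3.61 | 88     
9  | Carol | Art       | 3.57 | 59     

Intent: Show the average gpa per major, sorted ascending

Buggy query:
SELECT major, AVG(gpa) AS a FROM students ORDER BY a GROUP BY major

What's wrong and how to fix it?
Bug: ORDER BY appears before GROUP BY; SQL clause order requires GROUP BY first

Fix: Move ORDER BY to the end, after GROUP BY

Corrected query:
SELECT major, AVG(gpa) AS a FROM students GROUP BY major ORDER BY a

Result:
major     | a   
----------+-----
Economics | 2.48
CS        | 2.64
Art       | 3.02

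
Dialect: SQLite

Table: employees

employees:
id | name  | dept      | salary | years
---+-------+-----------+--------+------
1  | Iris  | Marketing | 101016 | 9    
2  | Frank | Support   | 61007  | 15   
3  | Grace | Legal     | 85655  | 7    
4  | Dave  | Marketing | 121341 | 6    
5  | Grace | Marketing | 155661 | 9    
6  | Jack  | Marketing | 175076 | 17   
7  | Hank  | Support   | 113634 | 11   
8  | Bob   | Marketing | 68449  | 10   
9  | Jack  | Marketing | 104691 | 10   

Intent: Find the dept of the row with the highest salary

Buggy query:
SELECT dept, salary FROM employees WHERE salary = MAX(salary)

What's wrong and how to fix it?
Bug: WHERE is evaluated per row; an aggregate over the whole table isn't defined there

Fix: Wrap MAX in a scalar subquery so WHERE compares against a single value

Corrected query:
SELECT dept, salary FROM employees WHERE salary = (SELECT MAX(salary) FROM employees)

Result:
dept      | salary
----------+-------
Marketing | 175076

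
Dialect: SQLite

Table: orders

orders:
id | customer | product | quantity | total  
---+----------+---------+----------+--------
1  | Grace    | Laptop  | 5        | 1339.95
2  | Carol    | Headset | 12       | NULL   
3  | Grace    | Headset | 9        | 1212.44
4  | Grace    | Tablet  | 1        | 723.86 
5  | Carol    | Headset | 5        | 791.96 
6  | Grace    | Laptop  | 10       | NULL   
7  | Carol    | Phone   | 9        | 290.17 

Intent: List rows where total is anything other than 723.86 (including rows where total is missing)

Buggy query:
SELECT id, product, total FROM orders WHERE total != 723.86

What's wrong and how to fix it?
Bug: Inequality against NULL is unknown, not true; rows with NULL are dropped

Fix: Handle NULL separately with IS NULL alongside the inequality

Corrected query:
SELECT id, product, total FROM orders WHERE total != 723.86 OR total IS NULL

Result:
id | product | total  
---+---------+--------
1  | Laptop  | 1339.95
2  | Headset | NULL   
3  | Headset | 1212.44
5  | Headset | 791.96 
6  | Laptop  | NULL   
7  | Phone   | 290.17 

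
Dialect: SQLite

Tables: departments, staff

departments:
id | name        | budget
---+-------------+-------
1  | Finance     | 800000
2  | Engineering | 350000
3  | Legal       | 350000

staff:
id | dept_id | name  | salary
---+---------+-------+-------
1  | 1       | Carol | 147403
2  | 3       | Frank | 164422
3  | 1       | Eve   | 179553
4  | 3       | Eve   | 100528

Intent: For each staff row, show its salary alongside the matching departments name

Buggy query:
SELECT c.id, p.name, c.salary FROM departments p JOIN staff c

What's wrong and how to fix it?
Bug: JOIN with no ON clause produces a cartesian product; every staff row pairs with every departments row

Fix: Specify the join condition linking the foreign key to the parent id

Corrected query:
SELECT c.id, p.name, c.salary FROM departments p JOIN staff c ON c.dept_id = p.id

Result:
id | name    | salary
---+---------+-------
1  | Finance | 147403
2  | Legal   | 164422
3  | Finance | 179553
4  | Legal   | 100528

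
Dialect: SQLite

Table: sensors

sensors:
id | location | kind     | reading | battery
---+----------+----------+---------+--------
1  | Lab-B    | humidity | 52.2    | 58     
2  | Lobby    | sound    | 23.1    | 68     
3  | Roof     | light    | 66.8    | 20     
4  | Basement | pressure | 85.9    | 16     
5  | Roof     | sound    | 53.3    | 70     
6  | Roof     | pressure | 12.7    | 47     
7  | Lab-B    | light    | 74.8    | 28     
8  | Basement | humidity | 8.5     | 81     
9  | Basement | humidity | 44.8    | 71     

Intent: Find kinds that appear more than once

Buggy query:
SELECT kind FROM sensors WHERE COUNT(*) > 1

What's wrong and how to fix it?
Bug: WHERE can't reference COUNT(*); aggregates are computed after WHERE

Fix: GROUP BY kind, then filter groups with HAVING COUNT(*) > 1

Corrected query:
SELECT kind FROM sensors GROUP BY kind HAVING COUNT(*) > 1

Result:
kind    
--------
humidity
light   
pressure
sound   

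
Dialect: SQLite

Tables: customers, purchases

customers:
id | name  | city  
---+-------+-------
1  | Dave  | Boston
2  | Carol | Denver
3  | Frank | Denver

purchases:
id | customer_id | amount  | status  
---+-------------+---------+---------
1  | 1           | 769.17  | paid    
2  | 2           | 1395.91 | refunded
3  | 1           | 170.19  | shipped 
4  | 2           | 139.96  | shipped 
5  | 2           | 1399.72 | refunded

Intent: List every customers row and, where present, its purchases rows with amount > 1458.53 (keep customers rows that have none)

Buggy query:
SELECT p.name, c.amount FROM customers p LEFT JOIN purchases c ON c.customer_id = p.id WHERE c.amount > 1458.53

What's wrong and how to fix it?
Bug: Filtering c.amount in WHERE discards the NULL rows produced by LEFT JOIN, turning it into an inner join

Fix: Move the right-table condition into the ON clause so unmatched parents are kept

Corrected query:
SELECT p.name, c.amount FROM customers p LEFT JOIN purchases c ON c.customer_id = p.id AND c.amount > 1458.53

Result:
name  | amount
------+-------
Dave  | NULL  
Carol | NULL  
Frank | NULL  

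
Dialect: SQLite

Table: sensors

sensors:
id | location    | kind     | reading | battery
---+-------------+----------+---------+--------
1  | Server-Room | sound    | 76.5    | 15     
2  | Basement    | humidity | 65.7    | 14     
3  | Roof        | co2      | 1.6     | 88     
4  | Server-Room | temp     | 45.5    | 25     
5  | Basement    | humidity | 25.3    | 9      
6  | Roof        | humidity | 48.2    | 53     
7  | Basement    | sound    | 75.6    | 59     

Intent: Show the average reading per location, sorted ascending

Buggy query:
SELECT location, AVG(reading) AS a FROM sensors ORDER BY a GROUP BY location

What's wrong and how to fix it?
Bug: ORDER BY appears before GROUP BY; SQL clause order requires GROUP BY first

Fix: Move ORDER BY to the end, after GROUP BY

Corrected query:
SELECT location, AVG(reading) AS a FROM sensors GROUP BY location ORDER BY a

Result:
location    | a        
------------+----------
Roof        | 24.9     
Basement    | 55.533333
Server-Room | 61       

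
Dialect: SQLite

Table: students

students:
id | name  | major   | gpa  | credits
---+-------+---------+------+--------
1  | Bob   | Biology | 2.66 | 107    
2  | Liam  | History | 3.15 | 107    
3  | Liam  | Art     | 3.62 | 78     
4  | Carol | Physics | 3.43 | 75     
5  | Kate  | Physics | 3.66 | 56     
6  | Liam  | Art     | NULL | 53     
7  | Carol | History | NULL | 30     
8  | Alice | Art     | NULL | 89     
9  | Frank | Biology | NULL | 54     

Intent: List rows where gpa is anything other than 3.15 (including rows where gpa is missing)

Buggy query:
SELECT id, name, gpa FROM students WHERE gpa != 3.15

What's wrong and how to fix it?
Bug: Inequality against NULL is unknown, not true; rows with NULL are dropped

Fix: Handle NULL separately with IS NULL alongside the inequality

Corrected query:
SELECT id, name, gpa FROM students WHERE gpa != 3.15 OR gpa IS NULL

Result:
id | name  | gpa 
---+-------+-----
1  | Bob   | 2.66
3  | Liam  | 3.62
4  | Carol | 3.43
5  | Kate  | 3.66
6  | Liam  | NULL
7  | Carol | NULL
8  | Alice | NULL
9  | Frank | NULL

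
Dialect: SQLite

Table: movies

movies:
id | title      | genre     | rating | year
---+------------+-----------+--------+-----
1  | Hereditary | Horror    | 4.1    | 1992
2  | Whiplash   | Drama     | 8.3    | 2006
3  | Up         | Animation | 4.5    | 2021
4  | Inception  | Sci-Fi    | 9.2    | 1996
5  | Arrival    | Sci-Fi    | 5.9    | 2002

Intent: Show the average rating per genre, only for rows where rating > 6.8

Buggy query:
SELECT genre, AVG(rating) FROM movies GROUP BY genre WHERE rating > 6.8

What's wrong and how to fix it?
Bug: WHERE cannot follow GROUP BY

Fix: Place WHERE between FROM and GROUP BY

Corrected query:
SELECT genre, AVG(rating) FROM movies WHERE rating > 6.8 GROUP BY genre

Result:
genre  | AVG(rating)
-------+------------
Drama  | 8.3        
Sci-Fi | 9.2        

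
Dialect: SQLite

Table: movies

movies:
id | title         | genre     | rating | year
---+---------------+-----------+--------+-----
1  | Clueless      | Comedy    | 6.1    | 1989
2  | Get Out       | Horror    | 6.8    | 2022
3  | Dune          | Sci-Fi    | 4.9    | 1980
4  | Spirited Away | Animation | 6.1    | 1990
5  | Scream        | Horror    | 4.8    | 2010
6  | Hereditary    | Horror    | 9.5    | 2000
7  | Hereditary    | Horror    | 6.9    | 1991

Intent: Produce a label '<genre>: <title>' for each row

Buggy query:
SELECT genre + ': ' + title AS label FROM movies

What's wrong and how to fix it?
Bug: SQLite uses || for string concatenation; + coerces text to numbers (yielding 0)

Fix: Use the || operator for string concatenation

Corrected query:
SELECT genre || ': ' || title AS label FROM movies

Result:
label                   
------------------------
Comedy: Clueless        
Horror: Get Out         
Sci-Fi: Dune            
Animation: Spirited Away
Horror: Scream          
Horror: Hereditary      
Horror: Hereditary      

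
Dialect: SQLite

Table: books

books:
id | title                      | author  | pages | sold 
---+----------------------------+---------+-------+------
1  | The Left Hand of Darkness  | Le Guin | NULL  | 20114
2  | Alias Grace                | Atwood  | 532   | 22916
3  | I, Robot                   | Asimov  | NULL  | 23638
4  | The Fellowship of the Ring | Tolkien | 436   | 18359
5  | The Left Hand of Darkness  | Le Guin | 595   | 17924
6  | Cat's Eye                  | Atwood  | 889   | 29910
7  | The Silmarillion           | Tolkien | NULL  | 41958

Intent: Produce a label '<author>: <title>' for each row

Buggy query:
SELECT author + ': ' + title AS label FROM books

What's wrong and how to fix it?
Bug: SQLite uses || for string concatenation; + coerces text to numbers (yielding 0)

Fix: Use the || operator for string concatenation

Corrected query:
SELECT author || ': ' || title AS label FROM books

Result:
label                              
-----------------------------------
Le Guin: The Left Hand of Darkness 
Atwood: Alias Grace                
Asimov: I, Robot                   
Tolkien: The Fellowship of the Ring
Le Guin: The Left Hand of Darkness 
Atwood: Cat's Eye                  
Tolkien: The Silmarillion          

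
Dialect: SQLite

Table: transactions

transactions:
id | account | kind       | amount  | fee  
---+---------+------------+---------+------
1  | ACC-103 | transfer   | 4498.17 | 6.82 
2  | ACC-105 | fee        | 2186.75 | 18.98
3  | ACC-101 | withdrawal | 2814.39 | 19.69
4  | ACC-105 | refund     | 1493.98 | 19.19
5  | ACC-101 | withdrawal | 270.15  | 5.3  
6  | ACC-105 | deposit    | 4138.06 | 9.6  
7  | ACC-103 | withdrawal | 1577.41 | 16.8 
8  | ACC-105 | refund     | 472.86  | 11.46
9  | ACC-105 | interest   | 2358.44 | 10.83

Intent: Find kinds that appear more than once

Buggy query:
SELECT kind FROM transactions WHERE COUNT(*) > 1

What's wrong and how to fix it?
Bug: WHERE can't reference COUNT(*); aggregates are computed after WHERE

Fix: Group first, then use HAVING for the count condition

Corrected query:
SELECT kind FROM transactions GROUP BY kind HAVING COUNT(*) > 1

Result:
kind      
----------
refund    
withdrawal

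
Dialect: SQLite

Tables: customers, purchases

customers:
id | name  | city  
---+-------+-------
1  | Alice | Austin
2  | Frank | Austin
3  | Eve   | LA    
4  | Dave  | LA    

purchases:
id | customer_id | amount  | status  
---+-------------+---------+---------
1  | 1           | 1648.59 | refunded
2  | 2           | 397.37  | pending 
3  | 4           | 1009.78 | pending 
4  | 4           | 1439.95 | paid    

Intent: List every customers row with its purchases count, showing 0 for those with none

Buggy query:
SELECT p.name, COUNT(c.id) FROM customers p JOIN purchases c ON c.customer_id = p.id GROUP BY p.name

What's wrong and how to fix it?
Bug: An inner join excludes parents with zero children

Fix: Switch to LEFT JOIN to retain unmatched parent rows

Corrected query:
SELECT p.name, COUNT(c.id) FROM customers p LEFT JOIN purchases c ON c.customer_id = p.id GROUP BY p.name

Result:
name  | COUNT(c.id)
------+------------
Alice | 1          
Dave  | 2          
Eve   | 0          
Frank | 1          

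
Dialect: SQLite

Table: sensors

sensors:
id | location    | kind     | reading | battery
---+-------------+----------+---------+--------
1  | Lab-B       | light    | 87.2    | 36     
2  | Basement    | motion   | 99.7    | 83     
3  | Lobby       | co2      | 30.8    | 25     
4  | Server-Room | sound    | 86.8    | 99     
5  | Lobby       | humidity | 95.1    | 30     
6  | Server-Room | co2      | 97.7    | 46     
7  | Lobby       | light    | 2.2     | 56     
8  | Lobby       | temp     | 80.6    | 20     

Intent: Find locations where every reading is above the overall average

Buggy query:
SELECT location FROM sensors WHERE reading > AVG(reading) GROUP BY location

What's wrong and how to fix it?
Bug: AVG() is an aggregate; it can't sit directly in WHERE

Fix: Compute the overall average in a scalar subquery and compare each group's MIN against it in HAVING

Corrected query:
SELECT location FROM sensors GROUP BY location HAVING MIN(reading) > (SELECT AVG(reading) FROM sensors)

Result:
location   
-----------
Basement   
Lab-B      
Server-Room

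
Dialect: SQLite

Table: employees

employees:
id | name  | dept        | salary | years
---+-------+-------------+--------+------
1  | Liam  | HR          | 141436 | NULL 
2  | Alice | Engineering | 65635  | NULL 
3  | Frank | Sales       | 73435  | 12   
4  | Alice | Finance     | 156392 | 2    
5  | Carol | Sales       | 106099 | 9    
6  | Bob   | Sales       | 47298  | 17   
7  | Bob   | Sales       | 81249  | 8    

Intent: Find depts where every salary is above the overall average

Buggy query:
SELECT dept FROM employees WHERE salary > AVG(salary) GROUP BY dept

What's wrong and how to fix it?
Bug: WHERE evaluates per row before aggregation, so AVG() is unavailable

Fix: Compute the overall average in a scalar subquery and compare each group's MIN against it in HAVING

Corrected query:
SELECT dept FROM employees GROUP BY dept HAVING MIN(salary) > (SELECT AVG(salary) FROM employees)

Result:
dept   
-------
Finance
HR     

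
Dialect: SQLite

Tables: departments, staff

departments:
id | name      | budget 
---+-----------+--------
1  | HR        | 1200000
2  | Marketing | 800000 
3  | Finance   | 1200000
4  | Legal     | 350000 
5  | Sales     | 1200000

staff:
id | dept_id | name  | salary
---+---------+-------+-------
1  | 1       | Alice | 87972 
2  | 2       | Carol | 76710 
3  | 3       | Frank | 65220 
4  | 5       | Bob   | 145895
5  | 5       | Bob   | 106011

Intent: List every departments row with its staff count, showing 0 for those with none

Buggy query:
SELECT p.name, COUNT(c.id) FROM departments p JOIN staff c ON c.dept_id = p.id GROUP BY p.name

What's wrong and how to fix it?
Bug: INNER JOIN drops departments rows that have no matching staff rows

Fix: Use LEFT JOIN so parents without children still appear (COUNT(c.id) gives 0)

Corrected query:
SELECT p.name, COUNT(c.id) FROM departments p LEFT JOIN staff c ON c.dept_id = p.id GROUP BY p.name

Result:
name      | COUNT(c.id)
----------+------------
Finance   | 1          
HR        | 1          
Legal     | 0          
Marketing | 1          
Sales     | 2          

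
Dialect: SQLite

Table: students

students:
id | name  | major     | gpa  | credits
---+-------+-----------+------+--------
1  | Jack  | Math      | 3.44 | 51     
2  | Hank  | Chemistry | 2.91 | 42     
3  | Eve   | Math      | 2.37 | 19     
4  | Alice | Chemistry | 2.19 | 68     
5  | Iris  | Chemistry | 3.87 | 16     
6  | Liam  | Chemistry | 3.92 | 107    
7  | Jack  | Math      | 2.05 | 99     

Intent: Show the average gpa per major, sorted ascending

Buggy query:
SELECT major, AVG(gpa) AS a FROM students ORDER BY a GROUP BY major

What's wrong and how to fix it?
Bug: GROUP BY must precede ORDER BY

Fix: Reorder: SELECT … FROM … GROUP BY … ORDER BY …

Corrected query:
SELECT major, AVG(gpa) AS a FROM students GROUP BY major ORDER BY a

Result:
major     | a     
----------+-------
Math      | 2.62  
Chemistry | 3.2225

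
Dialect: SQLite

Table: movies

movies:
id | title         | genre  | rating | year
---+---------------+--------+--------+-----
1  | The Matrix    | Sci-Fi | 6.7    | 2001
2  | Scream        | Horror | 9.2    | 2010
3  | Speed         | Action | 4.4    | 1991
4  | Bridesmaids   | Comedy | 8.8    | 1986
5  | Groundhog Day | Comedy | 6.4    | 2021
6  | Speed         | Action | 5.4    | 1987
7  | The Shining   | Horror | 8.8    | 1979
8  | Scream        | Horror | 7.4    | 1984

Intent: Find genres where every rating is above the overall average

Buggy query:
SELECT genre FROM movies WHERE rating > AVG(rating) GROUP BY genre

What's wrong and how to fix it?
Bug: AVG() is an aggregate; it can't sit directly in WHERE

Fix: Use a subquery for AVG and a HAVING MIN(...) filter so the condition holds for every row in the group

Corrected query:
SELECT genre FROM movies GROUP BY genre HAVING MIN(rating) > (SELECT AVG(rating) FROM movies)

Result:
genre 
------
Horror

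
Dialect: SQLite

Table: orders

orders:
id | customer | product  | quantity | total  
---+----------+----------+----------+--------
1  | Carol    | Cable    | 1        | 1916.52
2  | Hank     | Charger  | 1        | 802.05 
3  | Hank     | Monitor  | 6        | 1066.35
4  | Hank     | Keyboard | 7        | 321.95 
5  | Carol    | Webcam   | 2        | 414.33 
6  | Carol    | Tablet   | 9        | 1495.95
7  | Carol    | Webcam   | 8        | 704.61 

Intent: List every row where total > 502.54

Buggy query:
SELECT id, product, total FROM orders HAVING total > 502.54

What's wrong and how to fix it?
Bug: HAVING filters the output of aggregation, but this query has no GROUP BY and no aggregate functions, so SQLite rejects it (HAVING clause on a non-aggregate query); the condition here is per row

Fix: Use WHERE for row-level filtering

Corrected query:
SELECT id, product, total FROM orders WHERE total > 502.54

Result:
id | product | total  
---+---------+--------
1  | Cable   | 1916.52
2  | Charger | 802.05 
3  | Monitor | 1066.35
6  | Tablet  | 1495.95
7  | Webcam  | 704.61 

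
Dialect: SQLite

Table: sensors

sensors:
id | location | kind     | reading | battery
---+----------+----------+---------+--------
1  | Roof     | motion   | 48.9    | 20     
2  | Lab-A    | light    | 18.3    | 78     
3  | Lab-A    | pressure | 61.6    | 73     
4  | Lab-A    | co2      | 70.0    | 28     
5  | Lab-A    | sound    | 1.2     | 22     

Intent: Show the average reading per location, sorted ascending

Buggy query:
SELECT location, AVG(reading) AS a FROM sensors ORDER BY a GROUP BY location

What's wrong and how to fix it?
Bug: GROUP BY must precede ORDER BY

Fix: Reorder: SELECT … FROM … GROUP BY … ORDER BY …

Corrected query:
SELECT location, AVG(reading) AS a FROM sensors GROUP BY location ORDER BY a

Result:
location | a     
---------+-------
Lab-A    | 37.775
Roof     | 48.9  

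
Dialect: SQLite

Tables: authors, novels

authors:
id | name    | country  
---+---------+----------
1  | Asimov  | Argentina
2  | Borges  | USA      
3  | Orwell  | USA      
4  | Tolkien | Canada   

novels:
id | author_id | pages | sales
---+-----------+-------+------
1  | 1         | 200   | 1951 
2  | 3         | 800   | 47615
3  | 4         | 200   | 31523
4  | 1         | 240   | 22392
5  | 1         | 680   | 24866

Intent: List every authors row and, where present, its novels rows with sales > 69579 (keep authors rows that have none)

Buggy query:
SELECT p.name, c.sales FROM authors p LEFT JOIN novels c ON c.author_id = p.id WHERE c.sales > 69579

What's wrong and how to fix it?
Bug: Filtering c.sales in WHERE discards the NULL rows produced by LEFT JOIN, turning it into an inner join

Fix: Move the right-table condition into the ON clause so unmatched parents are kept

Corrected query:
SELECT p.name, c.sales FROM authors p LEFT JOIN novels c ON c.author_id = p.id AND c.sales > 69579

Result:
name    | sales
--------+------
Asimov  | NULL 
Borges  | NULL 
Orwell  | NULL 
Tolkien | NULL 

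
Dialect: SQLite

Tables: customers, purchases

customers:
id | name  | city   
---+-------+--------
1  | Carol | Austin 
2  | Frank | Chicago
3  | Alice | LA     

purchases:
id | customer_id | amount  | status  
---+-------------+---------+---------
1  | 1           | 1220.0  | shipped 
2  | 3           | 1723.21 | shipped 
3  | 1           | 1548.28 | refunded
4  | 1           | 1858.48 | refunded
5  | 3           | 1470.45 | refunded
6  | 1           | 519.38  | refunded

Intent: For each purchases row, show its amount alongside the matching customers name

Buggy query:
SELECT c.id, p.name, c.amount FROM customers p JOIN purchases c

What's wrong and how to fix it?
Bug: Missing join condition: each purchases row is matched to all customers rows instead of just its own

Fix: Add ON c.customer_id = p.id to the JOIN

Corrected query:
SELECT c.id, p.name, c.amount FROM customers p JOIN purchases c ON c.customer_id = p.id

Result:
id | name  | amount 
---+-------+--------
1  | Carol | 1220   
2  | Alice | 1723.21
3  | Carol | 1548.28
4  | Carol | 1858.48
5  | Alice | 1470.45
6  | Carol | 519.38 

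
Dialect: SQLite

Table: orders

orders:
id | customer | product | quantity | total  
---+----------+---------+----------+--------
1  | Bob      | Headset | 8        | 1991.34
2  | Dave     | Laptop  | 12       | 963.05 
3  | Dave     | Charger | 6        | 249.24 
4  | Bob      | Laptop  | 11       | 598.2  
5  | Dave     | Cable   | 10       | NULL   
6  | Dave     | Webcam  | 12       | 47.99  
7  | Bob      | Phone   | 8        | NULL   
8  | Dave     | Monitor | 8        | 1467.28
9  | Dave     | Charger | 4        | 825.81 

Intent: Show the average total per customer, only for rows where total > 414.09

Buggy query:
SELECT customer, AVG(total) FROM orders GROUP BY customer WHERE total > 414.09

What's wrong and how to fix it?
Bug: WHERE cannot follow GROUP BY

Fix: Move the WHERE clause before GROUP BY

Corrected query:
SELECT customer, AVG(total) FROM orders WHERE total > 414.09 GROUP BY customer

Result:
customer | AVG(total)
---------+-----------
Bob      | 1294.77   
Dave     | 1085.38   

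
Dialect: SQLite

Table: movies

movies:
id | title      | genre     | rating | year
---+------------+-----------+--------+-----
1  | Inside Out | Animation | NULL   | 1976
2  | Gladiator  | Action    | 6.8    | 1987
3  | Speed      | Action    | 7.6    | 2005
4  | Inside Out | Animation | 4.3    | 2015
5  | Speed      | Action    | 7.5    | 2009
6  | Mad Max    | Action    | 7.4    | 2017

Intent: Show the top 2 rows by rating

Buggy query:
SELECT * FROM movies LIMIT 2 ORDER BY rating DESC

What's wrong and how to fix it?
Bug: ORDER BY cannot follow LIMIT; LIMIT is the final clause

Fix: Sort with ORDER BY, then apply LIMIT

Corrected query:
SELECT * FROM movies ORDER BY rating DESC LIMIT 2

Result:
id | title | genre  | rating | year
---+-------+--------+--------+-----
3  | Speed | Action | 7.6    | 2005
5  | Speed | Action | 7.5    | 2009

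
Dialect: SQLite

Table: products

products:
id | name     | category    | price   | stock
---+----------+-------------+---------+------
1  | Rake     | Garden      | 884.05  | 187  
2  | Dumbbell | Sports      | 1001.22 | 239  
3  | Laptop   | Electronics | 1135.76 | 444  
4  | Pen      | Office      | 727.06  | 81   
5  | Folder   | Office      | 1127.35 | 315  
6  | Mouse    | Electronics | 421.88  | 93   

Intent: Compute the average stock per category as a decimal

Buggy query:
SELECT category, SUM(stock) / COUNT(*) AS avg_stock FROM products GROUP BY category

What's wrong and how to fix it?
Bug: Both operands are integers, so '/' performs integer division and truncates

Fix: Multiply by 1.0 (or CAST to REAL) to force floating-point division

Corrected query:
SELECT category, SUM(stock) * 1.0 / COUNT(*) AS avg_stock FROM products GROUP BY category

Result:
category    | avg_stock
------------+----------
Electronics | 268.5    
Garden      | 187      
Office      | 198      
Sports      | 239      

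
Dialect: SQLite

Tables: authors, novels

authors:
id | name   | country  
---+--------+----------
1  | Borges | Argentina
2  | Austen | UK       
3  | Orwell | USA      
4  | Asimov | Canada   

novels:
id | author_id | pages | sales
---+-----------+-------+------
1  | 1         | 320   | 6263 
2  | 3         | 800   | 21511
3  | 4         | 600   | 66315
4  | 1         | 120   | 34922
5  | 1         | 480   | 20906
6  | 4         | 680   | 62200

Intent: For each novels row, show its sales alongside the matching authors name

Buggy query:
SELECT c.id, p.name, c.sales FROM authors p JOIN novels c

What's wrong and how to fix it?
Bug: JOIN with no ON clause produces a cartesian product; every novels row pairs with every authors row

Fix: Specify the join condition linking the foreign key to the parent id

Corrected query:
SELECT c.id, p.name, c.sales FROM authors p JOIN novels c ON c.author_id = p.id

Result:
id | name   | sales
---+--------+------
1  | Borges | 6263 
2  | Orwell | 21511
3  | Asimov | 66315
4  | Borges | 34922
5  | Borges | 20906
6  | Asimov | 62200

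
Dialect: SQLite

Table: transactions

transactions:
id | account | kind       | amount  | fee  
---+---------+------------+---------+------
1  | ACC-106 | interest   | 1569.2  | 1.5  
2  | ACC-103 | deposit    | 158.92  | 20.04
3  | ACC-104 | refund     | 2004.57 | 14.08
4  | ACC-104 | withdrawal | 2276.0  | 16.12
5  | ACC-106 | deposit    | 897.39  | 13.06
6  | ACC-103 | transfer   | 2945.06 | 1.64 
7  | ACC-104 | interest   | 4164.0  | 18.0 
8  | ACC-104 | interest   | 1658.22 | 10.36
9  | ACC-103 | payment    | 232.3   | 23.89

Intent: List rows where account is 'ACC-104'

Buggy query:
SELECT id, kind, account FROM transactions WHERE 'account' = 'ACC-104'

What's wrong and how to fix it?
Bug: Single quotes denote string literals in SQL; the column name is being compared as a constant string

Fix: Reference the column as account without single quotes

Corrected query:
SELECT id, kind, account FROM transactions WHERE account = 'ACC-104'

Result:
id | kind       | account
---+------------+--------
3  | refund     | ACC-104
4  | withdrawal | ACC-104
7  | interest   | ACC-104
8  | interest   | ACC-104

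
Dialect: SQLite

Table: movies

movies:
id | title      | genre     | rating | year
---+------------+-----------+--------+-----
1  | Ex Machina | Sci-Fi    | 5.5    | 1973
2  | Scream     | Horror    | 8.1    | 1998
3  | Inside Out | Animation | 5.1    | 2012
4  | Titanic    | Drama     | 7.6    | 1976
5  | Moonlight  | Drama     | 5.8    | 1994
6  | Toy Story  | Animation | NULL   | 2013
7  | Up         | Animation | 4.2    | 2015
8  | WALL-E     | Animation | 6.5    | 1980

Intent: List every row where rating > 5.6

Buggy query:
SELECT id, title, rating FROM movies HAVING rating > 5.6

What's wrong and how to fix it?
Bug: HAVING filters the output of aggregation, but this query has no GROUP BY and no aggregate functions, so SQLite rejects it (HAVING clause on a non-aggregate query); the condition here is per row

Fix: Replace HAVING with WHERE since the condition applies to individual rows

Corrected query:
SELECT id, title, rating FROM movies WHERE rating > 5.6

Result:
id | title     | rating
---+-----------+-------
2  | Scream    | 8.1   
4  | Titanic   | 7.6   
5  | Moonlight | 5.8   
8  | WALL-E    | 6.5   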